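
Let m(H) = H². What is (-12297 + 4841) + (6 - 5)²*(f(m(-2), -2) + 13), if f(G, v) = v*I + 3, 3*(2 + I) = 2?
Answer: -22312/3 ≈ -7437.3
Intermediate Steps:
I = -4/3 (I = -2 + (⅓)*2 = -2 + ⅔ = -4/3 ≈ -1.3333)
f(G, v) = 3 - 4*v/3 (f(G, v) = v*(-4/3) + 3 = -4*v/3 + 3 = 3 - 4*v/3)
(-12297 + 4841) + (6 - 5)²*(f(m(-2), -2) + 13) = (-12297 + 4841) + (6 - 5)²*((3 - 4/3*(-2)) + 13) = -7456 + 1²*((3 + 8/3) + 13) = -7456 + 1*(17/3 + 13) = -7456 + 1*(56/3) = -7456 + 56/3 = -22312/3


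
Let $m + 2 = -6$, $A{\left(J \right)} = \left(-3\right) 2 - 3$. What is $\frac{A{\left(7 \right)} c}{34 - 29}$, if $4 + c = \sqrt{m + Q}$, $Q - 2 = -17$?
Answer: $\frac{36}{5} - \frac{9 i \sqrt{23}}{5} \approx 7.2 - 8.6325 i$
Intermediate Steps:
$Q = -15$ ($Q = 2 - 17 = -15$)
$A{\left(J \right)} = -9$ ($A{\left(J \right)} = -6 - 3 = -9$)
$m = -8$ ($m = -2 - 6 = -8$)
$c = -4 + i \sqrt{23}$ ($c = -4 + \sqrt{-8 - 15} = -4 + \sqrt{-23} = -4 + i \sqrt{23} \approx -4.0 + 4.7958 i$)
$\frac{A{\left(7 \right)} c}{34 - 29} = \frac{\left(-9\right) \left(-4 + i \sqrt{23}\right)}{34 - 29} = \frac{36 - 9 i \sqrt{23}}{5} = \left(36 - 9 i \sqrt{23}\right) \frac{1}{5} = \frac{36}{5} - \frac{9 i \sqrt{23}}{5}$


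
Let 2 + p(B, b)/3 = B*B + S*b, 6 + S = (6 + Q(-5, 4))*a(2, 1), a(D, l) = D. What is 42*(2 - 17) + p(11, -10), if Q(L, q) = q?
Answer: -693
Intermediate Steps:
S = 14 (S = -6 + (6 + 4)*2 = -6 + 10*2 = -6 + 20 = 14)
p(B, b) = -6 + 3*B² + 42*b (p(B, b) = -6 + 3*(B*B + 14*b) = -6 + 3*(B² + 14*b) = -6 + (3*B² + 42*b) = -6 + 3*B² + 42*b)
42*(2 - 17) + p(11, -10) = 42*(2 - 17) + (-6 + 3*11² + 42*(-10)) = 42*(-15) + (-6 + 3*121 - 420) = -630 + (-6 + 363 - 420) = -630 - 63 = -693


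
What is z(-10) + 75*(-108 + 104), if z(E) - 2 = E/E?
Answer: -297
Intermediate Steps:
z(E) = 3 (z(E) = 2 + E/E = 2 + 1 = 3)
z(-10) + 75*(-108 + 104) = 3 + 75*(-108 + 104) = 3 + 75*(-4) = 3 - 300 = -297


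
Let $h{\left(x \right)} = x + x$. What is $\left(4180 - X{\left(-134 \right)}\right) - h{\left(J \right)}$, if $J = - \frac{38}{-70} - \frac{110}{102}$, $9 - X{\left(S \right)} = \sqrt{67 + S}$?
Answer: $\frac{7447147}{1785} + i \sqrt{67} \approx 4172.1 + 8.1853 i$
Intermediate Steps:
$X{\left(S \right)} = 9 - \sqrt{67 + S}$
$J = - \frac{956}{1785}$ ($J = \left(-38\right) \left(- \frac{1}{70}\right) - \frac{55}{51} = \frac{19}{35} - \frac{55}{51} = - \frac{956}{1785} \approx -0.53557$)
$h{\left(x \right)} = 2 x$
$\left(4180 - X{\left(-134 \right)}\right) - h{\left(J \right)} = \left(4180 - \left(9 - \sqrt{67 - 134}\right)\right) - 2 \left(- \frac{956}{1785}\right) = \left(4180 - \left(9 - \sqrt{-67}\right)\right) - - \frac{1912}{1785} = \left(4180 - \left(9 - i \sqrt{67}\right)\right) + \frac{1912}{1785} = \left(4171 + i \sqrt{67}\right) + \frac{1912}{1785} = \frac{7447147}{1785} + i \sqrt{67}$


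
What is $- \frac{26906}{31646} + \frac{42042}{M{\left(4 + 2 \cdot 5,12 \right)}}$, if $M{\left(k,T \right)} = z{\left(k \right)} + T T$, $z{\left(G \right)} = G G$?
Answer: $\frac{330328273}{2689910} \approx 122.8$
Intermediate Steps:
$z{\left(G \right)} = G^{2}$
$M{\left(k,T \right)} = T^{2} + k^{2}$ ($M{\left(k,T \right)} = k^{2} + T T = k^{2} + T^{2} = T^{2} + k^{2}$)
$- \frac{26906}{31646} + \frac{42042}{M{\left(4 + 2 \cdot 5,12 \right)}} = - \frac{26906}{31646} + \frac{42042}{12^{2} + \left(4 + 2 \cdot 5\right)^{2}} = \left(-26906\right) \frac{1}{31646} + \frac{42042}{144 + \left(4 + 10\right)^{2}} = - \frac{13453}{15823} + \frac{42042}{144 + 14^{2}} = - \frac{13453}{15823} + \frac{42042}{144 + 196} = - \frac{13453}{15823} + \frac{42042}{340} = - \frac{13453}{15823} + 42042 \cdot \frac{1}{340} = - \frac{13453}{15823} + \frac{21021}{170} = \frac{330328273}{2689910}$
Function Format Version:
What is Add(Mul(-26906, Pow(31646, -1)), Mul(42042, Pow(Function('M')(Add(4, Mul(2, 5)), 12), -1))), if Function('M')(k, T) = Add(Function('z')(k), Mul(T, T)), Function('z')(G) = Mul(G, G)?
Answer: Rational(330328273, 2689910) ≈ 122.80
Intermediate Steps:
Function('z')(G) = Pow(G, 2)
Function('M')(k, T) = Add(Pow(T, 2), Pow(k, 2)) (Function('M')(k, T) = Add(Pow(k, 2), Mul(T, T)) = Add(Pow(k, 2), Pow(T, 2)) = Add(Pow(T, 2), Pow(k, 2)))
Add(Mul(-26906, Pow(31646, -1)), Mul(42042, Pow(Function('M')(Add(4, Mul(2, 5)), 12), -1))) = Add(Mul(-26906, Pow(31646, -1)), Mul(42042, Pow(Add(Pow(12, 2), Pow(Add(4, Mul(2, 5)), 2)), -1))) = Add(Mul(-26906, Rational(1, 31646)), Mul(42042, Pow(Add(144, Pow(Add(4, 10), 2)), -1))) = Add(Rational(-13453, 15823), Mul(42042, Pow(Add(144, Pow(14, 2)), -1))) = Add(Rational(-13453, 15823), Mul(42042, Pow(Add(144, 196), -1))) = Add(Rational(-13453, 15823), Mul(42042, Pow(340, -1))) = Add(Rational(-13453, 15823), Mul(42042, Rational(1, 340))) = Add(Rational(-13453, 15823), Rational(21021, 170)) = Rational(330328273, 2689910)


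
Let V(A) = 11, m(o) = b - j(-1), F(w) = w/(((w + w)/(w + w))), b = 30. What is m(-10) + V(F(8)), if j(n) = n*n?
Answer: 40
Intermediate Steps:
F(w) = w (F(w) = w/(((2*w)/((2*w)))) = w/(((2*w)*(1/(2*w)))) = w/1 = w*1 = w)
j(n) = n²
m(o) = 29 (m(o) = 30 - 1*(-1)² = 30 - 1*1 = 30 - 1 = 29)
m(-10) + V(F(8)) = 29 + 11 = 40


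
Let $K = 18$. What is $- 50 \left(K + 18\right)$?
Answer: $-1800$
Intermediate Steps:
$- 50 \left(K + 18\right) = - 50 \left(18 + 18\right) = \left(-50\right) 36 = -1800$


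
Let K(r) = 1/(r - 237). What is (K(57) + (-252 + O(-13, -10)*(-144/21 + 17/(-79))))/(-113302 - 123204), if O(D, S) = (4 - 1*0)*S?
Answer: -3074567/23541807240 ≈ -0.00013060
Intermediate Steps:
O(D, S) = 4*S (O(D, S) = (4 + 0)*S = 4*S)
K(r) = 1/(-237 + r)
(K(57) + (-252 + O(-13, -10)*(-144/21 + 17/(-79))))/(-113302 - 123204) = (1/(-237 + 57) + (-252 + (4*(-10))*(-144/21 + 17/(-79))))/(-113302 - 123204) = (1/(-180) + (-252 - 40*(-144*1/21 + 17*(-1/79))))/(-236506) = (-1/180 + (-252 - 40*(-48/7 - 17/79)))*(-1/236506) = (-1/180 + (-252 - 40*(-3911/553)))*(-1/236506) = (-1/180 + (-252 + 156440/553))*(-1/236506) = (-1/180 + 17084/553)*(-1/236506) = (3074567/99540)*(-1/236506) = -3074567/23541807240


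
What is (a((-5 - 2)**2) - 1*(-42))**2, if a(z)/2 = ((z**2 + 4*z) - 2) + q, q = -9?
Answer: 27185796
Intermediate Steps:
a(z) = -22 + 2*z**2 + 8*z (a(z) = 2*(((z**2 + 4*z) - 2) - 9) = 2*((-2 + z**2 + 4*z) - 9) = 2*(-11 + z**2 + 4*z) = -22 + 2*z**2 + 8*z)
(a((-5 - 2)**2) - 1*(-42))**2 = ((-22 + 2*((-5 - 2)**2)**2 + 8*(-5 - 2)**2) - 1*(-42))**2 = ((-22 + 2*((-7)**2)**2 + 8*(-7)**2) + 42)**2 = ((-22 + 2*49**2 + 8*49) + 42)**2 = ((-22 + 2*2401 + 392) + 42)**2 = ((-22 + 4802 + 392) + 42)**2 = (5172 + 42)**2 = 5214**2 = 27185796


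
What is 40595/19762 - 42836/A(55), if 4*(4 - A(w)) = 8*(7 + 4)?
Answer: 423627871/177858 ≈ 2381.8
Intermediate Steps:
A(w) = -18 (A(w) = 4 - 2*(7 + 4) = 4 - 2*11 = 4 - ¼*88 = 4 - 22 = -18)
40595/19762 - 42836/A(55) = 40595/19762 - 42836/(-18) = 40595*(1/19762) - 42836*(-1/18) = 40595/19762 + 21418/9 = 423627871/177858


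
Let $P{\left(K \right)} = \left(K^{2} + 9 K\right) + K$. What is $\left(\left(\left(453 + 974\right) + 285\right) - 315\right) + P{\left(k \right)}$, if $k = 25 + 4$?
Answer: $2528$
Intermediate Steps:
$k = 29$
$P{\left(K \right)} = K^{2} + 10 K$
$\left(\left(\left(453 + 974\right) + 285\right) - 315\right) + P{\left(k \right)} = \left(\left(\left(453 + 974\right) + 285\right) - 315\right) + 29 \left(10 + 29\right) = \left(\left(1427 + 285\right) - 315\right) + 29 \cdot 39 = \left(1712 - 315\right) + 1131 = 1397 + 1131 = 2528$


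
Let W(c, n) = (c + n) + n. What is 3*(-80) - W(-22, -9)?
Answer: -200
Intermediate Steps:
W(c, n) = c + 2*n
3*(-80) - W(-22, -9) = 3*(-80) - (-22 + 2*(-9)) = -240 - (-22 - 18) = -240 - 1*(-40) = -240 + 40 = -200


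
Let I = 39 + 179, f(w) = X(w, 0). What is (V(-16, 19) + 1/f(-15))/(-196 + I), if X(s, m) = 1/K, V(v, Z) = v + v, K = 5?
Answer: -27/22 ≈ -1.2273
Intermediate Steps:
V(v, Z) = 2*v
X(s, m) = ⅕ (X(s, m) = 1/5 = ⅕)
f(w) = ⅕
I = 218
(V(-16, 19) + 1/f(-15))/(-196 + I) = (2*(-16) + 1/(⅕))/(-196 + 218) = (-32 + 5)/22 = -27*1/22 = -27/22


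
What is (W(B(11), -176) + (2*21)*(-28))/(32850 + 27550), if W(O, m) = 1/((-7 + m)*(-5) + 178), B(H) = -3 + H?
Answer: -1285367/66017200 ≈ -0.019470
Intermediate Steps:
W(O, m) = 1/(213 - 5*m) (W(O, m) = 1/((35 - 5*m) + 178) = 1/(213 - 5*m))
(W(B(11), -176) + (2*21)*(-28))/(32850 + 27550) = (-1/(-213 + 5*(-176)) + (2*21)*(-28))/(32850 + 27550) = (-1/(-213 - 880) + 42*(-28))/60400 = (-1/(-1093) - 1176)*(1/60400) = (-1*(-1/1093) - 1176)*(1/60400) = (1/1093 - 1176)*(1/60400) = -1285367/1093*1/60400 = -1285367/66017200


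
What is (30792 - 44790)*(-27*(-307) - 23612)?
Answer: 214491354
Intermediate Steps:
(30792 - 44790)*(-27*(-307) - 23612) = -13998*(8289 - 23612) = -13998*(-15323) = 214491354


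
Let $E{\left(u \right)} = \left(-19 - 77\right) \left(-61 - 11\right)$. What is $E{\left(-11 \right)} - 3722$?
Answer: $3190$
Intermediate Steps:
$E{\left(u \right)} = 6912$ ($E{\left(u \right)} = \left(-96\right) \left(-72\right) = 6912$)
$E{\left(-11 \right)} - 3722 = 6912 - 3722 = 3190$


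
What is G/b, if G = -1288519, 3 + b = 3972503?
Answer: -1288519/3972500 ≈ -0.32436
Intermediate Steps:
b = 3972500 (b = -3 + 3972503 = 3972500)
G/b = -1288519/3972500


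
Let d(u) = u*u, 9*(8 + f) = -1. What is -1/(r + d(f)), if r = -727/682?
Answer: -55242/3575491 ≈ -0.015450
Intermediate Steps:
f = -73/9 (f = -8 + (⅑)*(-1) = -8 - ⅑ = -73/9 ≈ -8.1111)
r = -727/682 (r = -727*1/682 = -727/682 ≈ -1.0660)
d(u) = u²
-1/(r + d(f)) = -1/(-727/682 + (-73/9)²) = -1/(-727/682 + 5329/81) = -1/3575491/55242 = -1*55242/3575491 = -55242/3575491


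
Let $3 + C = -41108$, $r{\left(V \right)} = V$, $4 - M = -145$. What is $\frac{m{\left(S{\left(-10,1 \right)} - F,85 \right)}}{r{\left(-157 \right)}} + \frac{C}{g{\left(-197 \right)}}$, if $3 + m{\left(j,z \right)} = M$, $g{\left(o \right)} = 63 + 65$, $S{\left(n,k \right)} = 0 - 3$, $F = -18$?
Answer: $- \frac{6473115}{20096} \approx -322.11$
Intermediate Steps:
$S{\left(n,k \right)} = -3$
$g{\left(o \right)} = 128$
$M = 149$ ($M = 4 - -145 = 4 + 145 = 149$)
$C = -41111$ ($C = -3 - 41108 = -41111$)
$m{\left(j,z \right)} = 146$ ($m{\left(j,z \right)} = -3 + 149 = 146$)
$\frac{m{\left(S{\left(-10,1 \right)} - F,85 \right)}}{r{\left(-157 \right)}} + \frac{C}{g{\left(-197 \right)}} = \frac{146}{-157} - \frac{41111}{128} = 146 \left(- \frac{1}{157}\right) - \frac{41111}{128} = - \frac{146}{157} - \frac{41111}{128} = - \frac{6473115}{20096}$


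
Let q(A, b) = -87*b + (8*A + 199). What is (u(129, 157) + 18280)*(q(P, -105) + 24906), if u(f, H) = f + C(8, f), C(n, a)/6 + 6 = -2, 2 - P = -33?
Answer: 633821720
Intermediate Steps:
P = 35 (P = 2 - 1*(-33) = 2 + 33 = 35)
C(n, a) = -48 (C(n, a) = -36 + 6*(-2) = -36 - 12 = -48)
u(f, H) = -48 + f (u(f, H) = f - 48 = -48 + f)
q(A, b) = 199 - 87*b + 8*A (q(A, b) = -87*b + (199 + 8*A) = 199 - 87*b + 8*A)
(u(129, 157) + 18280)*(q(P, -105) + 24906) = ((-48 + 129) + 18280)*((199 - 87*(-105) + 8*35) + 24906) = (81 + 18280)*((199 + 9135 + 280) + 24906) = 18361*(9614 + 24906) = 18361*34520 = 633821720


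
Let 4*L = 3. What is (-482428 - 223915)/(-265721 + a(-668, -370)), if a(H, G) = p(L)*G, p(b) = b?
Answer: 1412686/531997 ≈ 2.6554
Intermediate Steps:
L = ¾ (L = (¼)*3 = ¾ ≈ 0.75000)
a(H, G) = 3*G/4
(-482428 - 223915)/(-265721 + a(-668, -370)) = (-482428 - 223915)/(-265721 + (¾)*(-370)) = -706343/(-265721 - 555/2) = -706343/(-531997/2) = -706343*(-2/531997) = 1412686/531997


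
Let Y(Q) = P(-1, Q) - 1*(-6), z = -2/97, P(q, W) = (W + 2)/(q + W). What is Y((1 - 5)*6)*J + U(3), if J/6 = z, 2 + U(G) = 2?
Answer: -2064/2425 ≈ -0.85113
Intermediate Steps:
P(q, W) = (2 + W)/(W + q)
U(G) = 0 (U(G) = -2 + 2 = 0)
z = -2/97 (z = -2*1/97 = -2/97 ≈ -0.020619)
J = -12/97 (J = 6*(-2/97) = -12/97 ≈ -0.12371)
Y(Q) = 6 + (2 + Q)/(-1 + Q) (Y(Q) = (2 + Q)/(Q - 1) - 1*(-6) = (2 + Q)/(-1 + Q) + 6 = 6 + (2 + Q)/(-1 + Q))
Y((1 - 5)*6)*J + U(3) = ((-4 + 7*((1 - 5)*6))/(-1 + (1 - 5)*6))*(-12/97) + 0 = ((-4 + 7*(-4*6))/(-1 - 4*6))*(-12/97) + 0 = ((-4 + 7*(-24))/(-1 - 24))*(-12/97) + 0 = ((-4 - 168)/(-25))*(-12/97) + 0 = -1/25*(-172)*(-12/97) + 0 = (172/25)*(-12/97) + 0 = -2064/2425 + 0 = -2064/2425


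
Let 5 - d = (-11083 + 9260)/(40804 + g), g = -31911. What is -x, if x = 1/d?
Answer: -8893/46288 ≈ -0.19212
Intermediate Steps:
d = 46288/8893 (d = 5 - (-11083 + 9260)/(40804 - 31911) = 5 - (-1823)/8893 = 5 - 1*(-1823/8893) = 5 + 1823/8893 = 46288/8893 ≈ 5.2050)
x = 8893/46288 (x = 1/(46288/8893) = 8893/46288 ≈ 0.19212)
-x = -1*8893/46288 = -8893/46288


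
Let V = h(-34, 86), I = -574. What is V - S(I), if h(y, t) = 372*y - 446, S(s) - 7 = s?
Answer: -12527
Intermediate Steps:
S(s) = 7 + s
h(y, t) = -446 + 372*y
V = -13094 (V = -446 + 372*(-34) = -446 - 12648 = -13094)
V - S(I) = -13094 - (7 - 574) = -13094 - 1*(-567) = -13094 + 567 = -12527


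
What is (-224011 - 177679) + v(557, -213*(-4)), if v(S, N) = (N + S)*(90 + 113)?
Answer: -115663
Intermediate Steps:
v(S, N) = 203*N + 203*S (v(S, N) = (N + S)*203 = 203*N + 203*S)
(-224011 - 177679) + v(557, -213*(-4)) = (-224011 - 177679) + (203*(-213*(-4)) + 203*557) = -401690 + (203*852 + 113071) = -401690 + (172956 + 113071) = -401690 + 286027 = -115663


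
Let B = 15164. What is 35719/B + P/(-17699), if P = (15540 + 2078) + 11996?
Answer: 183123885/268387636 ≈ 0.68231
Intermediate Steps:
P = 29614 (P = 17618 + 11996 = 29614)
35719/B + P/(-17699) = 35719/15164 + 29614/(-17699) = 35719*(1/15164) + 29614*(-1/17699) = 35719/15164 - 29614/17699 = 183123885/268387636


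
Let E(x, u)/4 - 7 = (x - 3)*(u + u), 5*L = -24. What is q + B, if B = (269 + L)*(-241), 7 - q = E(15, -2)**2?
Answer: -452806/5 ≈ -90561.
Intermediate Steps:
L = -24/5 (L = (1/5)*(-24) = -24/5 ≈ -4.8000)
E(x, u) = 28 + 8*u*(-3 + x) (E(x, u) = 28 + 4*((x - 3)*(u + u)) = 28 + 4*((-3 + x)*(2*u)) = 28 + 4*(2*u*(-3 + x)) = 28 + 8*u*(-3 + x))
q = -26889 (q = 7 - (28 - 24*(-2) + 8*(-2)*15)**2 = 7 - (28 + 48 - 240)**2 = 7 - 1*(-164)**2 = 7 - 1*26896 = 7 - 26896 = -26889)
B = -318361/5 (B = (269 - 24/5)*(-241) = (1321/5)*(-241) = -318361/5 ≈ -63672.)
q + B = -26889 - 318361/5 = -452806/5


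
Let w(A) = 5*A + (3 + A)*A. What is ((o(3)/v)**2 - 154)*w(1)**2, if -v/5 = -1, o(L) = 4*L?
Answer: -300186/25 ≈ -12007.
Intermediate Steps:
v = 5 (v = -5*(-1) = 5)
w(A) = 5*A + A*(3 + A)
((o(3)/v)**2 - 154)*w(1)**2 = (((4*3)/5)**2 - 154)*(1*(8 + 1))**2 = ((12*(1/5))**2 - 154)*(1*9)**2 = ((12/5)**2 - 154)*9**2 = (144/25 - 154)*81 = -3706/25*81 = -300186/25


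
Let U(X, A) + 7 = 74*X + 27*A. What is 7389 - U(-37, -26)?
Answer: 10836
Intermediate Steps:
U(X, A) = -7 + 27*A + 74*X (U(X, A) = -7 + (74*X + 27*A) = -7 + (27*A + 74*X) = -7 + 27*A + 74*X)
7389 - U(-37, -26) = 7389 - (-7 + 27*(-26) + 74*(-37)) = 7389 - (-7 - 702 - 2738) = 7389 - 1*(-3447) = 7389 + 3447 = 10836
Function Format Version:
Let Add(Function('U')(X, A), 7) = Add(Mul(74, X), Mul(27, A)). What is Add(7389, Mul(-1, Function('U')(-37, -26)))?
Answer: 10836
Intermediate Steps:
Function('U')(X, A) = Add(-7, Mul(27, A), Mul(74, X)) (Function('U')(X, A) = Add(-7, Add(Mul(74, X), Mul(27, A))) = Add(-7, Add(Mul(27, A), Mul(74, X))) = Add(-7, Mul(27, A), Mul(74, X)))
Add(7389, Mul(-1, Function('U')(-37, -26))) = Add(7389, Mul(-1, Add(-7, Mul(27, -26), Mul(74, -37)))) = Add(7389, Mul(-1, Add(-7, -702, -2738))) = Add(7389, Mul(-1, -3447)) = Add(7389, 3447) = 10836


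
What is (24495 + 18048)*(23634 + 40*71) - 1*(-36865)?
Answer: 1126320247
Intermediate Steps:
(24495 + 18048)*(23634 + 40*71) - 1*(-36865) = 42543*(23634 + 2840) + 36865 = 42543*26474 + 36865 = 1126283382 + 36865 = 1126320247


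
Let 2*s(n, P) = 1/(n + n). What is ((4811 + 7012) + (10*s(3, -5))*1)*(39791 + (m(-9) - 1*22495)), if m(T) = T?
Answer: 1226391641/6 ≈ 2.0440e+8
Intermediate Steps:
s(n, P) = 1/(4*n) (s(n, P) = 1/(2*(n + n)) = 1/(2*((2*n))) = (1/(2*n))/2 = 1/(4*n))
((4811 + 7012) + (10*s(3, -5))*1)*(39791 + (m(-9) - 1*22495)) = ((4811 + 7012) + (10*((¼)/3))*1)*(39791 + (-9 - 1*22495)) = (11823 + (10*((¼)*(⅓)))*1)*(39791 + (-9 - 22495)) = (11823 + (10*(1/12))*1)*(39791 - 22504) = (11823 + (⅚)*1)*17287 = (11823 + ⅚)*17287 = (70943/6)*17287 = 1226391641/6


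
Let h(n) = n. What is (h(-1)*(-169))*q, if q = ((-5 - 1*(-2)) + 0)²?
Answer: 1521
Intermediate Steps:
q = 9 (q = ((-5 + 2) + 0)² = (-3 + 0)² = (-3)² = 9)
(h(-1)*(-169))*q = -1*(-169)*9 = 169*9 = 1521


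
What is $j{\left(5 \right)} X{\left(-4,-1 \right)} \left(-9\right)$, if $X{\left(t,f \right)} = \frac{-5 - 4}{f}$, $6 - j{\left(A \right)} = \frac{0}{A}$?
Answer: $-486$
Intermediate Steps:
$j{\left(A \right)} = 6$ ($j{\left(A \right)} = 6 - \frac{0}{A} = 6 - 0 = 6 + 0 = 6$)
$X{\left(t,f \right)} = - \frac{9}{f}$
$j{\left(5 \right)} X{\left(-4,-1 \right)} \left(-9\right) = 6 \left(- \frac{9}{-1}\right) \left(-9\right) = 6 \left(\left(-9\right) \left(-1\right)\right) \left(-9\right) = 6 \cdot 9 \left(-9\right) = 54 \left(-9\right) = -486$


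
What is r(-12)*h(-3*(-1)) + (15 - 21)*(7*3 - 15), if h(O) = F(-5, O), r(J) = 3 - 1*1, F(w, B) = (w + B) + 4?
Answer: -32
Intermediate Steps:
F(w, B) = 4 + B + w (F(w, B) = (B + w) + 4 = 4 + B + w)
r(J) = 2 (r(J) = 3 - 1 = 2)
h(O) = -1 + O (h(O) = 4 + O - 5 = -1 + O)
r(-12)*h(-3*(-1)) + (15 - 21)*(7*3 - 15) = 2*(-1 - 3*(-1)) + (15 - 21)*(7*3 - 15) = 2*(-1 + 3) - 6*(21 - 15) = 2*2 - 6*6 = 4 - 36 = -32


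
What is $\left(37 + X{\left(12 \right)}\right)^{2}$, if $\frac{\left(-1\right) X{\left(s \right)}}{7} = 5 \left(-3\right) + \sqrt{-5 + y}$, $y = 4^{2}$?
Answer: $20703 - 1988 \sqrt{11} \approx 14110.0$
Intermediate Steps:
$y = 16$
$X{\left(s \right)} = 105 - 7 \sqrt{11}$ ($X{\left(s \right)} = - 7 \left(5 \left(-3\right) + \sqrt{-5 + 16}\right) = - 7 \left(-15 + \sqrt{11}\right) = 105 - 7 \sqrt{11}$)
$\left(37 + X{\left(12 \right)}\right)^{2} = \left(37 + \left(105 - 7 \sqrt{11}\right)\right)^{2} = \left(142 - 7 \sqrt{11}\right)^{2}$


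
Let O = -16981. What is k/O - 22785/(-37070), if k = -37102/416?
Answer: 624349225/1007177072 ≈ 0.61990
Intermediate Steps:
k = -1427/16 (k = -37102*1/416 = -1427/16 ≈ -89.188)
k/O - 22785/(-37070) = -1427/16/(-16981) - 22785/(-37070) = -1427/16*(-1/16981) - 22785*(-1/37070) = 1427/271696 + 4557/7414 = 624349225/1007177072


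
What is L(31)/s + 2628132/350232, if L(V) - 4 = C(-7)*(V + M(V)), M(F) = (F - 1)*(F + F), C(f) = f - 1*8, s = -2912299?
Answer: 638653260435/84998358614 ≈ 7.5137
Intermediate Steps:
C(f) = -8 + f (C(f) = f - 8 = -8 + f)
M(F) = 2*F*(-1 + F) (M(F) = (-1 + F)*(2*F) = 2*F*(-1 + F))
L(V) = 4 - 15*V - 30*V*(-1 + V) (L(V) = 4 + (-8 - 7)*(V + 2*V*(-1 + V)) = 4 - 15*(V + 2*V*(-1 + V)) = 4 + (-15*V - 30*V*(-1 + V)) = 4 - 15*V - 30*V*(-1 + V))
L(31)/s + 2628132/350232 = (4 - 30*31**2 + 15*31)/(-2912299) + 2628132/350232 = (4 - 30*961 + 465)*(-1/2912299) + 2628132*(1/350232) = (4 - 28830 + 465)*(-1/2912299) + 219011/29186 = -28361*(-1/2912299) + 219011/29186 = 28361/2912299 + 219011/29186 = 638653260435/84998358614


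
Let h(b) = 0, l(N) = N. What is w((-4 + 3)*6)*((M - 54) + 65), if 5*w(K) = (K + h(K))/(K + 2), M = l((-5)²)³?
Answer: 23454/5 ≈ 4690.8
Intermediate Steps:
M = 15625 (M = ((-5)²)³ = 25³ = 15625)
w(K) = K/(5*(2 + K)) (w(K) = ((K + 0)/(K + 2))/5 = (K/(2 + K))/5 = K/(5*(2 + K)))
w((-4 + 3)*6)*((M - 54) + 65) = (((-4 + 3)*6)/(5*(2 + (-4 + 3)*6)))*((15625 - 54) + 65) = ((-1*6)/(5*(2 - 1*6)))*(15571 + 65) = ((⅕)*(-6)/(2 - 6))*15636 = ((⅕)*(-6)/(-4))*15636 = ((⅕)*(-6)*(-¼))*15636 = (3/10)*15636 = 23454/5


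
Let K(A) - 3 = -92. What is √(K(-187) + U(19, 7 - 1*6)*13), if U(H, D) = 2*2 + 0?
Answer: I*√37 ≈ 6.0828*I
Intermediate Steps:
K(A) = -89 (K(A) = 3 - 92 = -89)
U(H, D) = 4 (U(H, D) = 4 + 0 = 4)
√(K(-187) + U(19, 7 - 1*6)*13) = √(-89 + 4*13) = √(-89 + 52) = √(-37) = I*√37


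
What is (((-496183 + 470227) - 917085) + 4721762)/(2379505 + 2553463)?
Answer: 3778721/4932968 ≈ 0.76601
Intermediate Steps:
(((-496183 + 470227) - 917085) + 4721762)/(2379505 + 2553463) = ((-25956 - 917085) + 4721762)/4932968 = (-943041 + 4721762)*(1/4932968) = 3778721*(1/4932968) = 3778721/4932968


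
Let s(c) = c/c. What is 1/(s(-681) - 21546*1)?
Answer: -1/21545 ≈ -4.6414e-5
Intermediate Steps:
s(c) = 1
1/(s(-681) - 21546*1) = 1/(1 - 21546*1) = 1/(1 - 21546) = 1/(-21545) = -1/21545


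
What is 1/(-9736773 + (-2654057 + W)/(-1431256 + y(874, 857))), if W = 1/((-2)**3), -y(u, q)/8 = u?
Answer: -11505984/112031133117175 ≈ -1.0270e-7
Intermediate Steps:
y(u, q) = -8*u
W = -1/8 (W = 1/(-8) = -1/8 ≈ -0.12500)
1/(-9736773 + (-2654057 + W)/(-1431256 + y(874, 857))) = 1/(-9736773 + (-2654057 - 1/8)/(-1431256 - 8*874)) = 1/(-9736773 - 21232457/(8*(-1431256 - 6992))) = 1/(-9736773 - 21232457/8/(-1438248)) = 1/(-9736773 - 21232457/8*(-1/1438248)) = 1/(-9736773 + 21232457/11505984) = 1/(-112031133117175/11505984) = -11505984/112031133117175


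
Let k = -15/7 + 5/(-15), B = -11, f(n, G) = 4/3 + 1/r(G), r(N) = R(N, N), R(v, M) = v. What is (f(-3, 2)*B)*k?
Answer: 3146/63 ≈ 49.937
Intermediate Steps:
r(N) = N
f(n, G) = 4/3 + 1/G
k = -52/21 (k = -15*1/7 + 5*(-1/15) = -15/7 - 1/3 = -52/21 ≈ -2.4762)
(f(-3, 2)*B)*k = ((4/3 + 1/2)*(-11))*(-52/21) = ((11/6)*(-11))*(-52/21) = -121/6*(-52/21) = 3146/63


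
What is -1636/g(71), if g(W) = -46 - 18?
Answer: 409/16 ≈ 25.563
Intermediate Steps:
g(W) = -64
-1636/g(71) = -1636/(-64) = -1636*(-1/64) = 409/16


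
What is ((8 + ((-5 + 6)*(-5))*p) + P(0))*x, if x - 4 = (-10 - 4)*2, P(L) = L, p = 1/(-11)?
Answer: -2232/11 ≈ -202.91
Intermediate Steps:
p = -1/11 ≈ -0.090909
x = -24 (x = 4 + (-10 - 4)*2 = 4 - 14*2 = 4 - 28 = -24)
((8 + ((-5 + 6)*(-5))*p) + P(0))*x = ((8 + ((-5 + 6)*(-5))*(-1/11)) + 0)*(-24) = ((8 + (1*(-5))*(-1/11)) + 0)*(-24) = ((8 - 5*(-1/11)) + 0)*(-24) = ((8 + 5/11) + 0)*(-24) = (93/11 + 0)*(-24) = (93/11)*(-24) = -2232/11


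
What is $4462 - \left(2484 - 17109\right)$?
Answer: $19087$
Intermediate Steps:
$4462 - \left(2484 - 17109\right) = 4462 - -14625 = 4462 + 14625 = 19087$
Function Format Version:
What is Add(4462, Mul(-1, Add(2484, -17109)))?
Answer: 19087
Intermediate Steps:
Add(4462, Mul(-1, Add(2484, -17109))) = Add(4462, Mul(-1, -14625)) = Add(4462, 14625) = 19087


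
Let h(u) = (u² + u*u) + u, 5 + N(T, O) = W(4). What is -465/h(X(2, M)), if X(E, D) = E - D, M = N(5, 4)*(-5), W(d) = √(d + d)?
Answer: -3813/2303 - 2418*√2/2303 ≈ -3.1405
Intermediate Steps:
W(d) = √2*√d (W(d) = √(2*d) = √2*√d)
N(T, O) = -5 + 2*√2 (N(T, O) = -5 + √2*√4 = -5 + √2*2 = -5 + 2*√2)
M = 25 - 10*√2 (M = (-5 + 2*√2)*(-5) = 25 - 10*√2 ≈ 10.858)
h(u) = u + 2*u² (h(u) = (u² + u²) + u = 2*u² + u = u + 2*u²)
-465/h(X(2, M)) = -465*1/((1 + 2*(2 - (25 - 10*√2)))*(2 - (25 - 10*√2))) = -465*1/((1 + 2*(2 + (-25 + 10*√2)))*(2 + (-25 + 10*√2))) = -465*1/((1 + 2*(-23 + 10*√2))*(-23 + 10*√2)) = -465*1/((1 + (-46 + 20*√2))*(-23 + 10*√2)) = -465*1/((-45 + 20*√2)*(-23 + 10*√2)) = -465/((-45 + 20*√2)*(-23 + 10*√2))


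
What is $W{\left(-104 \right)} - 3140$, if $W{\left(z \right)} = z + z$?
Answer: $-3348$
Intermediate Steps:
$W{\left(z \right)} = 2 z$
$W{\left(-104 \right)} - 3140 = 2 \left(-104\right) - 3140 = -208 - 3140 = -3348$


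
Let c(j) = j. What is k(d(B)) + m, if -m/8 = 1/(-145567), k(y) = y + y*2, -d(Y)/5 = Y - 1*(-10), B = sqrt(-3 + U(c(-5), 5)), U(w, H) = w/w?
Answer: -21835042/145567 - 15*I*sqrt(2) ≈ -150.0 - 21.213*I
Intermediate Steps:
U(w, H) = 1
B = I*sqrt(2) (B = sqrt(-3 + 1) = sqrt(-2) = I*sqrt(2) ≈ 1.4142*I)
d(Y) = -50 - 5*Y (d(Y) = -5*(Y - 1*(-10)) = -5*(Y + 10) = -5*(10 + Y) = -50 - 5*Y)
k(y) = 3*y (k(y) = y + 2*y = 3*y)
m = 8/145567 (m = -8/(-145567) = -8*(-1/145567) = 8/145567 ≈ 5.4958e-5)
k(d(B)) + m = 3*(-50 - 5*I*sqrt(2)) + 8/145567 = (-150 - 15*I*sqrt(2)) + 8/145567 = -21835042/145567 - 15*I*sqrt(2)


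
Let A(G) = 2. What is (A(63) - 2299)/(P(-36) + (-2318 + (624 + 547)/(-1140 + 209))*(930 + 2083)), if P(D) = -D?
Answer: 2138507/6505723461 ≈ 0.00032871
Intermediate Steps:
(A(63) - 2299)/(P(-36) + (-2318 + (624 + 547)/(-1140 + 209))*(930 + 2083)) = (2 - 2299)/(-1*(-36) + (-2318 + (624 + 547)/(-1140 + 209))*(930 + 2083)) = -2297/(36 + (-2318 + 1171/(-931))*3013) = -2297/(36 + (-2318 + 1171*(-1/931))*3013) = -2297/(36 + (-2318 - 1171/931)*3013) = -2297/(36 - 2159229/931*3013) = -2297/(36 - 6505756977/931) = -2297/(-6505723461/931) = -2297*(-931/6505723461) = 2138507/6505723461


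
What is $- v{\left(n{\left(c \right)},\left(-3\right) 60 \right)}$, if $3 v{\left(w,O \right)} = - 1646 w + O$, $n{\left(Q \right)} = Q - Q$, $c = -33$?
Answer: $60$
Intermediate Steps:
$n{\left(Q \right)} = 0$
$v{\left(w,O \right)} = - \frac{1646 w}{3} + \frac{O}{3}$ ($v{\left(w,O \right)} = \frac{- 1646 w + O}{3} = \frac{O - 1646 w}{3} = - \frac{1646 w}{3} + \frac{O}{3}$)
$- v{\left(n{\left(c \right)},\left(-3\right) 60 \right)} = - (\left(- \frac{1646}{3}\right) 0 + \frac{\left(-3\right) 60}{3}) = - (0 + \frac{1}{3} \left(-180\right)) = - (0 - 60) = \left(-1\right) \left(-60\right) = 60$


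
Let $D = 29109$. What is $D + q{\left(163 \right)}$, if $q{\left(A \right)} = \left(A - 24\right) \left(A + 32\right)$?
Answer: $56214$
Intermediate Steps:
$q{\left(A \right)} = \left(-24 + A\right) \left(32 + A\right)$
$D + q{\left(163 \right)} = 29109 + \left(-768 + 163^{2} + 8 \cdot 163\right) = 29109 + \left(-768 + 26569 + 1304\right) = 29109 + 27105 = 56214$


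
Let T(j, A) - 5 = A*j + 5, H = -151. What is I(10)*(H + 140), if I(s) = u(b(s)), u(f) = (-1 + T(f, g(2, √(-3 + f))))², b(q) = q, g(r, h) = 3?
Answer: -16731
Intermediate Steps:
T(j, A) = 10 + A*j (T(j, A) = 5 + (A*j + 5) = 5 + (5 + A*j) = 10 + A*j)
u(f) = (9 + 3*f)² (u(f) = (-1 + (10 + 3*f))² = (9 + 3*f)²)
I(s) = 9*(3 + s)²
I(10)*(H + 140) = (9*(3 + 10)²)*(-151 + 140) = (9*13²)*(-11) = (9*169)*(-11) = 1521*(-11) = -16731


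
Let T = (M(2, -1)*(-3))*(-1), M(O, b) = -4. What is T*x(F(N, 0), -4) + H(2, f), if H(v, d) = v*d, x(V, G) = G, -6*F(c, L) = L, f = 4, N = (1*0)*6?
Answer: 56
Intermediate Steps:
N = 0 (N = 0*6 = 0)
F(c, L) = -L/6
H(v, d) = d*v
T = -12 (T = -4*(-3)*(-1) = 12*(-1) = -12)
T*x(F(N, 0), -4) + H(2, f) = -12*(-4) + 4*2 = 48 + 8 = 56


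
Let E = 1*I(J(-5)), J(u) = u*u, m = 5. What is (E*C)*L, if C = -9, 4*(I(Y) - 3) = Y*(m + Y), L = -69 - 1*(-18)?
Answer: 174879/2 ≈ 87440.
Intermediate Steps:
L = -51 (L = -69 + 18 = -51)
J(u) = u**2
I(Y) = 3 + Y*(5 + Y)/4 (I(Y) = 3 + (Y*(5 + Y))/4 = 3 + Y*(5 + Y)/4)
E = 381/2 (E = 1*(3 + ((-5)**2)**2/4 + (5/4)*(-5)**2) = 1*(3 + (1/4)*25**2 + (5/4)*25) = 1*(3 + (1/4)*625 + 125/4) = 1*(3 + 625/4 + 125/4) = 1*(381/2) = 381/2 ≈ 190.50)
(E*C)*L = ((381/2)*(-9))*(-51) = -3429/2*(-51) = 174879/2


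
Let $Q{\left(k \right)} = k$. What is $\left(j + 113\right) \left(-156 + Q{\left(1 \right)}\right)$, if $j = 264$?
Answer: $-58435$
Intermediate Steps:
$\left(j + 113\right) \left(-156 + Q{\left(1 \right)}\right) = \left(264 + 113\right) \left(-156 + 1\right) = 377 \left(-155\right) = -58435$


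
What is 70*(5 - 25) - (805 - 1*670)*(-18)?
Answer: 1030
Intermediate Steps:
70*(5 - 25) - (805 - 1*670)*(-18) = 70*(-20) - (805 - 670)*(-18) = -1400 - 135*(-18) = -1400 - 1*(-2430) = -1400 + 2430 = 1030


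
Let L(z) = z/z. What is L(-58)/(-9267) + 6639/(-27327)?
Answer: -20516980/84413103 ≈ -0.24305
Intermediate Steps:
L(z) = 1
L(-58)/(-9267) + 6639/(-27327) = 1/(-9267) + 6639/(-27327) = 1*(-1/9267) + 6639*(-1/27327) = -1/9267 - 2213/9109 = -20516980/84413103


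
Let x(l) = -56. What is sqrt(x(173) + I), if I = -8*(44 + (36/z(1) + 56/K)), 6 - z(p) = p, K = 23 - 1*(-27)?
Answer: 2*I*sqrt(2966)/5 ≈ 21.784*I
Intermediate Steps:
K = 50 (K = 23 + 27 = 50)
z(p) = 6 - p
I = -10464/25 (I = -8*(44 + (36/(6 - 1*1) + 56/50)) = -8*(44 + (36/(6 - 1) + 56*(1/50))) = -8*(44 + (36/5 + 28/25)) = -8*(44 + 208/25) = -8*1308/25 = -10464/25 ≈ -418.56)
sqrt(x(173) + I) = sqrt(-56 - 10464/25) = sqrt(-11864/25) = 2*I*sqrt(2966)/5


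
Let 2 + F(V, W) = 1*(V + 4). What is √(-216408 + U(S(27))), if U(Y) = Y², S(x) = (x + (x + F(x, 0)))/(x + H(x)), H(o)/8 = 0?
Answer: I*√157754543/27 ≈ 465.19*I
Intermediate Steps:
F(V, W) = 2 + V (F(V, W) = -2 + 1*(V + 4) = -2 + 1*(4 + V) = -2 + (4 + V) = 2 + V)
H(o) = 0 (H(o) = 8*0 = 0)
S(x) = (2 + 3*x)/x (S(x) = (x + (x + (2 + x)))/(x + 0) = (x + (2 + 2*x))/x = (2 + 3*x)/x)
√(-216408 + U(S(27))) = √(-216408 + (3 + 2/27)²) = √(-216408 + (83/27)²) = √(-216408 + 6889/729) = √(-157754543/729) = I*√157754543/27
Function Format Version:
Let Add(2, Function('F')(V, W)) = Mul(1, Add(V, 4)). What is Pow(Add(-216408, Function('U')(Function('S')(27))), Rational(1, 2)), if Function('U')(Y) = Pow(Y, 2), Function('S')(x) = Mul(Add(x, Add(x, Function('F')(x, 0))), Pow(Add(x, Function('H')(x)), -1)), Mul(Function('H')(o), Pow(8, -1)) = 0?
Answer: Mul(Rational(1, 27), I, Pow(157754543, Rational(1, 2))) ≈ Mul(465.19, I)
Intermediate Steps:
Function('F')(V, W) = Add(2, V) (Function('F')(V, W) = Add(-2, Mul(1, Add(V, 4))) = Add(-2, Mul(1, Add(4, V))) = Add(-2, Add(4, V)) = Add(2, V))
Function('H')(o) = 0 (Function('H')(o) = Mul(8, 0) = 0)
Function('S')(x) = Mul(Pow(x, -1), Add(2, Mul(3, x))) (Function('S')(x) = Mul(Add(x, Add(x, Add(2, x))), Pow(Add(x, 0), -1)) = Mul(Add(x, Add(2, Mul(2, x))), Pow(x, -1)) = Mul(Add(2, Mul(3, x)), Pow(x, -1)) = Mul(Pow(x, -1), Add(2, Mul(3, x))))
Pow(Add(-216408, Function('U')(Function('S')(27))), Rational(1, 2)) = Pow(Add(-216408, Pow(Add(3, Mul(2, Pow(27, -1))), 2)), Rational(1, 2)) = Pow(Add(-216408, Pow(Add(3, Mul(2, Rational(1, 27))), 2)), Rational(1, 2)) = Pow(Add(-216408, Pow(Add(3, Rational(2, 27)), 2)), Rational(1, 2)) = Pow(Add(-216408, Pow(Rational(83, 27), 2)), Rational(1, 2)) = Pow(Add(-216408, Rational(6889, 729)), Rational(1, 2)) = Pow(Rational(-157754543, 729), Rational(1, 2)) = Mul(Rational(1, 27), I, Pow(157754543, Rational(1, 2)))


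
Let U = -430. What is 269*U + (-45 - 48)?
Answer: -115763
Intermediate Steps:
269*U + (-45 - 48) = 269*(-430) + (-45 - 48) = -115670 - 93 = -115763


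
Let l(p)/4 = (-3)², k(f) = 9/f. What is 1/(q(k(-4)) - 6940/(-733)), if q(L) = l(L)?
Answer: 733/33328 ≈ 0.021994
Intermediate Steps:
l(p) = 36 (l(p) = 4*(-3)² = 4*9 = 36)
q(L) = 36
1/(q(k(-4)) - 6940/(-733)) = 1/(36 - 6940/(-733)) = 1/(36 - 6940*(-1/733)) = 1/(36 + 6940/733) = 1/(33328/733) = 733/33328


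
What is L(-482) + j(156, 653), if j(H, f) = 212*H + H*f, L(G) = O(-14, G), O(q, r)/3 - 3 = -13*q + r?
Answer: 134049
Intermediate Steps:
O(q, r) = 9 - 39*q + 3*r (O(q, r) = 9 + 3*(-13*q + r) = 9 + 3*(r - 13*q) = 9 + (-39*q + 3*r) = 9 - 39*q + 3*r)
L(G) = 555 + 3*G (L(G) = 9 - 39*(-14) + 3*G = 9 + 546 + 3*G = 555 + 3*G)
L(-482) + j(156, 653) = (555 + 3*(-482)) + 156*(212 + 653) = (555 - 1446) + 156*865 = -891 + 134940 = 134049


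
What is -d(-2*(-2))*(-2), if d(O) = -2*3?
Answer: -12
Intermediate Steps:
d(O) = -6
-d(-2*(-2))*(-2) = -1*(-6)*(-2) = 6*(-2) = -12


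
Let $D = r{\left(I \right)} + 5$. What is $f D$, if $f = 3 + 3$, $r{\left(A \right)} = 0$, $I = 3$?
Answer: $30$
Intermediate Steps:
$f = 6$
$D = 5$ ($D = 0 + 5 = 5$)
$f D = 6 \cdot 5 = 30$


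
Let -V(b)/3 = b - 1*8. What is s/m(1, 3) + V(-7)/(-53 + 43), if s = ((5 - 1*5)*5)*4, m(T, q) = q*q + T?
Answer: -9/2 ≈ -4.5000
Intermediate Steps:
V(b) = 24 - 3*b (V(b) = -3*(b - 1*8) = -3*(b - 8) = -3*(-8 + b) = 24 - 3*b)
m(T, q) = T + q**2 (m(T, q) = q**2 + T = T + q**2)
s = 0 (s = ((5 - 5)*5)*4 = (0*5)*4 = 0*4 = 0)
s/m(1, 3) + V(-7)/(-53 + 43) = 0/(1 + 3**2) + (24 - 3*(-7))/(-53 + 43) = 0/(1 + 9) + (24 + 21)/(-10) = 0/10 + 45*(-1/10) = 0*(1/10) - 9/2 = 0 - 9/2 = -9/2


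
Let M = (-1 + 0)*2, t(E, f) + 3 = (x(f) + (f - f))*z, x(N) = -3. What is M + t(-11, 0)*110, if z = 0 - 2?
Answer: 328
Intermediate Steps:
z = -2
t(E, f) = 3 (t(E, f) = -3 + (-3 + (f - f))*(-2) = -3 + (-3 + 0)*(-2) = -3 - 3*(-2) = -3 + 6 = 3)
M = -2 (M = -1*2 = -2)
M + t(-11, 0)*110 = -2 + 3*110 = -2 + 330 = 328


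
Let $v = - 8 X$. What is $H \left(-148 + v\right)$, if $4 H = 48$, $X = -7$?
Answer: $-1104$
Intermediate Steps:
$v = 56$ ($v = \left(-8\right) \left(-7\right) = 56$)
$H = 12$ ($H = \frac{1}{4} \cdot 48 = 12$)
$H \left(-148 + v\right) = 12 \left(-148 + 56\right) = 12 \left(-92\right) = -1104$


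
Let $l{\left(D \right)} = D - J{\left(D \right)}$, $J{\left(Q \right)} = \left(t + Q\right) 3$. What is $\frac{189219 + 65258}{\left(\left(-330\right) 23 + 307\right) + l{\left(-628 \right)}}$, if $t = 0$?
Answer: $- \frac{254477}{6027} \approx -42.223$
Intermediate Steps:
$J{\left(Q \right)} = 3 Q$ ($J{\left(Q \right)} = \left(0 + Q\right) 3 = Q 3 = 3 Q$)
$l{\left(D \right)} = - 2 D$ ($l{\left(D \right)} = D - 3 D = - 2 D$)
$\frac{189219 + 65258}{\left(\left(-330\right) 23 + 307\right) + l{\left(-628 \right)}} = \frac{189219 + 65258}{\left(\left(-330\right) 23 + 307\right) - -1256} = \frac{254477}{\left(-7590 + 307\right) + 1256} = \frac{254477}{-7283 + 1256} = \frac{254477}{-6027} = 254477 \left(- \frac{1}{6027}\right) = - \frac{254477}{6027}$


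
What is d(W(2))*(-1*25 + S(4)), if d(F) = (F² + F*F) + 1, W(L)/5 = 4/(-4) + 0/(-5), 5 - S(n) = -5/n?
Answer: -3825/4 ≈ -956.25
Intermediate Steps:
S(n) = 5 + 5/n (S(n) = 5 - (-5)/n = 5 + 5/n)
W(L) = -5 (W(L) = 5*(4/(-4) + 0/(-5)) = 5*(4*(-¼) + 0*(-⅕)) = 5*(-1 + 0) = 5*(-1) = -5)
d(F) = 1 + 2*F² (d(F) = (F² + F²) + 1 = 2*F² + 1 = 1 + 2*F²)
d(W(2))*(-1*25 + S(4)) = (1 + 2*(-5)²)*(-1*25 + (5 + 5/4)) = (1 + 2*25)*(-25 + (5 + 5*(¼))) = (1 + 50)*(-25 + (5 + 5/4)) = 51*(-25 + 25/4) = 51*(-75/4) = -3825/4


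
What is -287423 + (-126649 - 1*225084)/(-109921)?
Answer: -31593471850/109921 ≈ -2.8742e+5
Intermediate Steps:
-287423 + (-126649 - 1*225084)/(-109921) = -287423 + (-126649 - 225084)*(-1/109921) = -287423 - 351733*(-1/109921) = -287423 + 351733/109921 = -31593471850/109921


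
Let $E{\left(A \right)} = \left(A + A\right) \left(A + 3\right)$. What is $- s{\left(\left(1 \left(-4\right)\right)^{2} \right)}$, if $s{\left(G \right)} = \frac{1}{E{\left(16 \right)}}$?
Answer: $- \frac{1}{608} \approx -0.0016447$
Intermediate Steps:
$E{\left(A \right)} = 2 A \left(3 + A\right)$
$s{\left(G \right)} = \frac{1}{608}$ ($s{\left(G \right)} = \frac{1}{2 \cdot 16 \left(3 + 16\right)} = \frac{1}{2 \cdot 16 \cdot 19} = \frac{1}{608}$)
$- s{\left(\left(1 \left(-4\right)\right)^{2} \right)} = \left(-1\right) \frac{1}{608} = - \frac{1}{608}$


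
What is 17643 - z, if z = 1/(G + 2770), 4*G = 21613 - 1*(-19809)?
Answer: 463146391/26251 ≈ 17643.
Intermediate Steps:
G = 20711/2 (G = (21613 - 1*(-19809))/4 = (21613 + 19809)/4 = (¼)*41422 = 20711/2 ≈ 10356.)
z = 2/26251 (z = 1/(20711/2 + 2770) = 1/(26251/2) = 2/26251 ≈ 7.6188e-5)
17643 - z = 17643 - 1*2/26251 = 17643 - 2/26251 = 463146391/26251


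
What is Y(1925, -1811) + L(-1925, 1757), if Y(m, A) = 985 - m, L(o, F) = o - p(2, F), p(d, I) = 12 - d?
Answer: -2875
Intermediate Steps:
L(o, F) = -10 + o (L(o, F) = o - (12 - 1*2) = o - (12 - 2) = o - 1*10 = o - 10 = -10 + o)
Y(1925, -1811) + L(-1925, 1757) = (985 - 1*1925) + (-10 - 1925) = (985 - 1925) - 1935 = -940 - 1935 = -2875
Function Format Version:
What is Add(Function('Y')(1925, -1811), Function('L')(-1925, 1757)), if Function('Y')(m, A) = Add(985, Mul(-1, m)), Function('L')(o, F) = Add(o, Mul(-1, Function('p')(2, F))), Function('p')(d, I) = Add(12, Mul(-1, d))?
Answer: -2875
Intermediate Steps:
Function('L')(o, F) = Add(-10, o) (Function('L')(o, F) = Add(o, Mul(-1, Add(12, Mul(-1, 2)))) = Add(o, Mul(-1, Add(12, -2))) = Add(o, Mul(-1, 10)) = Add(o, -10) = Add(-10, o))
Add(Function('Y')(1925, -1811), Function('L')(-1925, 1757)) = Add(Add(985, Mul(-1, 1925)), Add(-10, -1925)) = Add(Add(985, -1925), -1935) = Add(-940, -1935) = -2875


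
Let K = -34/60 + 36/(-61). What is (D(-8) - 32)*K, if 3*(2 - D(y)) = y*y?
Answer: 163009/2745 ≈ 59.384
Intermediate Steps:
D(y) = 2 - y²/3 (D(y) = 2 - y*y/3 = 2 - y²/3)
K = -2117/1830 (K = -34*1/60 + 36*(-1/61) = -17/30 - 36/61 = -2117/1830 ≈ -1.1568)
(D(-8) - 32)*K = ((2 - ⅓*(-8)²) - 32)*(-2117/1830) = ((2 - ⅓*64) - 32)*(-2117/1830) = ((2 - 64/3) - 32)*(-2117/1830) = (-58/3 - 32)*(-2117/1830) = -154/3*(-2117/1830) = 163009/2745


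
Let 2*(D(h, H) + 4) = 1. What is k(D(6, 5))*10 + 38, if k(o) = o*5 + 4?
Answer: -97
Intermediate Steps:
D(h, H) = -7/2 (D(h, H) = -4 + (½)*1 = -4 + ½ = -7/2)
k(o) = 4 + 5*o (k(o) = 5*o + 4 = 4 + 5*o)
k(D(6, 5))*10 + 38 = (4 + 5*(-7/2))*10 + 38 = (4 - 35/2)*10 + 38 = -27/2*10 + 38 = -135 + 38 = -97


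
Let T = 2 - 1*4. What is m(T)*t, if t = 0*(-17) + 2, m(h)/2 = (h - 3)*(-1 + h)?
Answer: 60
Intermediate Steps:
T = -2 (T = 2 - 4 = -2)
m(h) = 2*(-1 + h)*(-3 + h) (m(h) = 2*((h - 3)*(-1 + h)) = 2*((-3 + h)*(-1 + h)) = 2*((-1 + h)*(-3 + h)) = 2*(-1 + h)*(-3 + h))
t = 2 (t = 0 + 2 = 2)
m(T)*t = (6 - 8*(-2) + 2*(-2)**2)*2 = (6 + 16 + 2*4)*2 = (6 + 16 + 8)*2 = 30*2 = 60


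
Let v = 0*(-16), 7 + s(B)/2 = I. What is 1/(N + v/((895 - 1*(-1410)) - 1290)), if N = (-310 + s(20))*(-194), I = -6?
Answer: 1/65184 ≈ 1.5341e-5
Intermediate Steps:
s(B) = -26 (s(B) = -14 + 2*(-6) = -14 - 12 = -26)
v = 0
N = 65184 (N = (-310 - 26)*(-194) = -336*(-194) = 65184)
1/(N + v/((895 - 1*(-1410)) - 1290)) = 1/(65184 + 0/((895 - 1*(-1410)) - 1290)) = 1/(65184 + 0/((895 + 1410) - 1290)) = 1/(65184 + 0/(2305 - 1290)) = 1/(65184 + 0/1015) = 1/(65184 + 0*(1/1015)) = 1/(65184 + 0) = 1/65184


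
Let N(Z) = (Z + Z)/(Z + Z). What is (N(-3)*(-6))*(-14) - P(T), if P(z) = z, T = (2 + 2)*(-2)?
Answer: 92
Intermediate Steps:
N(Z) = 1 (N(Z) = (2*Z)/((2*Z)) = (2*Z)*(1/(2*Z)) = 1)
T = -8 (T = 4*(-2) = -8)
(N(-3)*(-6))*(-14) - P(T) = (1*(-6))*(-14) - 1*(-8) = -6*(-14) + 8 = 84 + 8 = 92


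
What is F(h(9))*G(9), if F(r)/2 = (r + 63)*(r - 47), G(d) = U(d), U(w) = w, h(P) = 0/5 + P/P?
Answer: -52992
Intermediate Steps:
h(P) = 1 (h(P) = 0*(1/5) + 1 = 0 + 1 = 1)
G(d) = d
F(r) = 2*(-47 + r)*(63 + r) (F(r) = 2*((r + 63)*(r - 47)) = 2*((63 + r)*(-47 + r)) = 2*((-47 + r)*(63 + r)) = 2*(-47 + r)*(63 + r))
F(h(9))*G(9) = (-5922 + 2*1**2 + 32*1)*9 = (-5922 + 2*1 + 32)*9 = (-5922 + 2 + 32)*9 = -5888*9 = -52992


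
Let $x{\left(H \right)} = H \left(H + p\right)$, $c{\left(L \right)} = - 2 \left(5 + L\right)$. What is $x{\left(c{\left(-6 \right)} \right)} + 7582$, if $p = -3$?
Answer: $7580$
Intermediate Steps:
$c{\left(L \right)} = -10 - 2 L$
$x{\left(H \right)} = H \left(-3 + H\right)$ ($x{\left(H \right)} = H \left(H - 3\right) = H \left(-3 + H\right)$)
$x{\left(c{\left(-6 \right)} \right)} + 7582 = \left(-10 - -12\right) \left(-3 - -2\right) + 7582 = \left(-10 + 12\right) \left(-3 + \left(-10 + 12\right)\right) + 7582 = 2 \left(-3 + 2\right) + 7582 = 2 \left(-1\right) + 7582 = -2 + 7582 = 7580$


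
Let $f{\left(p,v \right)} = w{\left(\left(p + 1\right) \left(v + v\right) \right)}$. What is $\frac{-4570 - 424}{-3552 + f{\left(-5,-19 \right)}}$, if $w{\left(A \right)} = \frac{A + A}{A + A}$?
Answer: $\frac{4994}{3551} \approx 1.4064$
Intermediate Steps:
$w{\left(A \right)} = 1$ ($w{\left(A \right)} = \frac{2 A}{2 A} = 2 A \frac{1}{2 A} = 1$)
$f{\left(p,v \right)} = 1$
$\frac{-4570 - 424}{-3552 + f{\left(-5,-19 \right)}} = \frac{-4570 - 424}{-3552 + 1} = - \frac{4994}{-3551} = \left(-4994\right) \left(- \frac{1}{3551}\right) = \frac{4994}{3551}$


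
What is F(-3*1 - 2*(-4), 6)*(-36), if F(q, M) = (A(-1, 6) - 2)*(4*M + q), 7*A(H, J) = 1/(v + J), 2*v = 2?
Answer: 101268/49 ≈ 2066.7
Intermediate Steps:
v = 1 (v = (½)*2 = 1)
A(H, J) = 1/(7*(1 + J))
F(q, M) = -388*M/49 - 97*q/49 (F(q, M) = (1/(7*(1 + 6)) - 2)*(4*M + q) = ((⅐)/7 - 2)*(q + 4*M) = ((⅐)*(⅐) - 2)*(q + 4*M) = (1/49 - 2)*(q + 4*M) = -97*(q + 4*M)/49 = -388*M/49 - 97*q/49)
F(-3*1 - 2*(-4), 6)*(-36) = (-388/49*6 - 97*(-3*1 - 2*(-4))/49)*(-36) = (-2328/49 - 97*(-3 + 8)/49)*(-36) = (-2328/49 - 97/49*5)*(-36) = (-2328/49 - 485/49)*(-36) = -2813/49*(-36) = 101268/49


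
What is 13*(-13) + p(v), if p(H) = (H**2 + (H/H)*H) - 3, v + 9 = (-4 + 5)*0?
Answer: -100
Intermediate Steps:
v = -9 (v = -9 + (-4 + 5)*0 = -9 + 1*0 = -9 + 0 = -9)
p(H) = -3 + H + H**2 (p(H) = (H**2 + 1*H) - 3 = (H**2 + H) - 3 = (H + H**2) - 3 = -3 + H + H**2)
13*(-13) + p(v) = 13*(-13) + (-3 - 9 + (-9)**2) = -169 + (-3 - 9 + 81) = -169 + 69 = -100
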